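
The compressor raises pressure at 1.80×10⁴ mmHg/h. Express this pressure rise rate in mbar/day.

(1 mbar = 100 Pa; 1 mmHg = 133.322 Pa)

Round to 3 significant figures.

1.80×10⁴ mmHg/h × 133.322 Pa/mmHg ÷ 3600 s/h = 666.61 Pa/s
666.61 Pa/s ÷ 100 Pa/mbar × 86400 s/day = 575951 mbar/day

5.76×10⁵ mbar/day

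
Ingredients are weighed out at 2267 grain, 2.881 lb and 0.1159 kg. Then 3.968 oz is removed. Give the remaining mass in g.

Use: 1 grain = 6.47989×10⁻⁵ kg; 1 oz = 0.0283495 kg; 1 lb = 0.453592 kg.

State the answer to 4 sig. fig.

2267 grain × 6.47989×10⁻⁵ = 0.146899 kg
2.881 lb × 0.453592 = 1.3068 kg
0.1159 kg (already kg)
3.968 oz × 0.0283495 = 0.112491 kg
Net: 0.146899 + 1.3068 + 0.1159 − 0.112491 = 1.45711 kg
In g: 1.45711 / 0.001 = 1457.11 g

1457 g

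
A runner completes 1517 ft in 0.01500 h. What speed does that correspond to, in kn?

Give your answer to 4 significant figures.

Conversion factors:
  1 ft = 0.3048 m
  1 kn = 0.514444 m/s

1517 ft × 0.3048 = 462.382 m
0.01500 h × 3600 = 54 s
v = d / t = 462.382 m / 54 s = 8.56263 m/s
8.56263 m/s ÷ (0.514444 m/s/kn) = 16.6444 kn

16.64 kn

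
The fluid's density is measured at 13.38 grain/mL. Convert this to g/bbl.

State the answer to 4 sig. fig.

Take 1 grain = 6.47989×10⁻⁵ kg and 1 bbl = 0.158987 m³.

1.378×10⁵ g/bbl

13.38 grain/mL × 6.47989×10⁻⁵ kg/grain ÷ 10⁻⁶ m³/mL = 867.009 kg/m³
867.009 kg/m³ ÷ 0.001 kg/g × 0.158987 m³/bbl = 137843 g/bbl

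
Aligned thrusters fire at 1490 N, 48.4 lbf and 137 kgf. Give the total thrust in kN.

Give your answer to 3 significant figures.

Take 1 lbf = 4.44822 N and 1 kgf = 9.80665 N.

1490 N (already N)
48.4 lbf × 4.44822 → 215.294 N
137 kgf × 9.80665 → 1343.51 N
Sum: 1490 + 215.294 + 1343.51 = 3048.8 N
In kN: 3048.8 / 1000 = 3.0488 kN

3.05 kN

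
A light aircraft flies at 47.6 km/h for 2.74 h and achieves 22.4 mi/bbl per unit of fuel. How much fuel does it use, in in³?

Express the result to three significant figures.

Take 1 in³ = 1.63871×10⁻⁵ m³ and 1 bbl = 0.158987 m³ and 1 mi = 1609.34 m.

3.51×10⁴ in³

47.6 km/h → 13.2222 m/s
2.74 h → 9864 s
d = v × t = 13.2222 × 9864 = 130424 m
22.4 mi/bbl → 226743 m/m³
V = d / (distance per unit fuel) = 130424 / 226743 = 0.575206 m³
In in³: 0.575206 / 1.63871×10⁻⁵ = 35101.1 in³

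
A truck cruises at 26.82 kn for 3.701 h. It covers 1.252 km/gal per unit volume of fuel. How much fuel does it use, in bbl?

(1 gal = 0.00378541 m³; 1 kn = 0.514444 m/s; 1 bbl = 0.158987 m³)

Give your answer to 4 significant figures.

3.496 bbl

26.82 kn → 13.7974 m/s
3.701 h → 13323.6 s
d = v × t = 13.7974 × 13323.6 = 183831 m
1.252 km/gal → 330744 m/m³
V = d / (distance per unit fuel) = 183831 / 330744 = 0.555811 m³
In bbl: 0.555811 / 0.158987 = 3.49595 bbl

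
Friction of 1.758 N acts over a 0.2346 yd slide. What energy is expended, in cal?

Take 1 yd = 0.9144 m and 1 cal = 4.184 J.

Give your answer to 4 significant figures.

0.09013 cal

0.2346 yd × 0.9144 → 0.214518 m
W = F × d = 1.758 N × 0.214518 m = 0.377123 J
0.377123 J ÷ (4.184 J/cal) = 0.0901346 cal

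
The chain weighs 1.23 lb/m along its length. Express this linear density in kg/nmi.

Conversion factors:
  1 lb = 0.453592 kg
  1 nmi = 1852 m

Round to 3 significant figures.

1.23 lb/m × 0.453592 kg/lb = 0.557918 kg/m
0.557918 kg/m × 1852 m/nmi = 1033.26 kg/nmi

1030 kg/nmi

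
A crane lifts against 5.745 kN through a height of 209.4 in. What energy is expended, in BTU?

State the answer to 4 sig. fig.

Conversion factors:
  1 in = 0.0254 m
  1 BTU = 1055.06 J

28.96 BTU

5.745 kN × 1000 = 5745 N
209.4 in × 0.0254 = 5.31876 m
W = F × d = 5745 N × 5.31876 m = 30556.3 J
30556.3 J ÷ (1055.06 J/BTU) = 28.9617 BTU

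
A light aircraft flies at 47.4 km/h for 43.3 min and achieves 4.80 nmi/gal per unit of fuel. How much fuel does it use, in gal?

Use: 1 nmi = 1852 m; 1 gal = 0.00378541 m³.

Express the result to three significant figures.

3.85 gal

47.4 km/h → 13.1667 m/s
43.3 min → 2598 s
d = v × t = 13.1667 × 2598 = 34207.1 m
4.80 nmi/gal → 2.34838×10⁶ m/m³
V = d / (distance per unit fuel) = 34207.1 / 2.34838×10⁶ = 0.0145663 m³
In gal: 0.0145663 / 0.00378541 = 3.84801 gal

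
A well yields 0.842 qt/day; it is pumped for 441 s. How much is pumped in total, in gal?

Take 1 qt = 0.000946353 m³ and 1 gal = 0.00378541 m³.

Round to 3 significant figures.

0.842 qt/day → 9.22256×10⁻⁹ m³/s
V = Q × t = 9.22256×10⁻⁹ × 441 = 4.06715×10⁻⁶ m³
In gal: 4.06715×10⁻⁶ / 0.00378541 = 0.00107443 gal

0.00107 gal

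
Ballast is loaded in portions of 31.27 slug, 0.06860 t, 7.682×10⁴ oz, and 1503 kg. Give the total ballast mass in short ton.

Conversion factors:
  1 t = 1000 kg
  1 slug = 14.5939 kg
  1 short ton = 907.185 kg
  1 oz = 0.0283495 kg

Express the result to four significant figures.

4.636 short ton

31.27 slug × 14.5939 → 456.351 kg
0.06860 t × 1000 → 68.6 kg
7.682×10⁴ oz × 0.0283495 → 2177.81 kg
1503 kg (already kg)
Total: 456.351 + 68.6 + 2177.81 + 1503 = 4205.76 kg
In short ton: 4205.76 / 907.185 = 4.63606 short ton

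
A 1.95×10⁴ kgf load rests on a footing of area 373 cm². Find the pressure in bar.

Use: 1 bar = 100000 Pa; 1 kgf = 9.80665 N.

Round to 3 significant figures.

1.95×10⁴ kgf × 9.80665 → 191230 N
373 cm² × 0.0001 → 0.0373 m²
P = F / A = 191230 N / 0.0373 m² = 5.12681×10⁶ Pa
5.12681×10⁶ Pa ÷ (100000 Pa/bar) = 51.2681 bar

51.3 bar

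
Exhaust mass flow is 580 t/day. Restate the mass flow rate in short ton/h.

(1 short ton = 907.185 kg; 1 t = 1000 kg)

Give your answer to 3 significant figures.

26.6 short ton/h

580 t/day × 1000 kg/t ÷ 86400 s/day = 6.71296 kg/s
6.71296 kg/s ÷ 907.185 kg/short ton × 3600 s/h = 26.6392 short ton/h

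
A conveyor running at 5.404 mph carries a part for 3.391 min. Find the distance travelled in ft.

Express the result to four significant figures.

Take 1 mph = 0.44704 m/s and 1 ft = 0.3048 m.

1613 ft

5.404 mph × 0.44704 → 2.4158 m/s
3.391 min × 60 → 203.46 s
d = v × t = 2.4158 m/s × 203.46 s = 491.519 m
491.519 m ÷ (0.3048 m/ft) = 1612.6 ft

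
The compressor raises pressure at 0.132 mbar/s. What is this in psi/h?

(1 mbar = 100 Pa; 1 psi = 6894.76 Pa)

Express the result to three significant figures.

0.132 mbar/s × 100 Pa/mbar = 13.2 Pa/s
13.2 Pa/s ÷ 6894.76 Pa/psi × 3600 s/h = 6.89219 psi/h

6.89 psi/h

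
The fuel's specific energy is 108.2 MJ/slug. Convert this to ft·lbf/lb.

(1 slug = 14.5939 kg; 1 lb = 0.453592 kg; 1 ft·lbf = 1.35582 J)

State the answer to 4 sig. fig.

108.2 MJ/slug × 1000000 J/MJ ÷ 14.5939 kg/slug = 7.41406×10⁶ J/kg
7.41406×10⁶ J/kg ÷ 1.35582 J/ft·lbf × 0.453592 kg/lb = 2.48039×10⁶ ft·lbf/lb

2.480×10⁶ ft·lbf/lb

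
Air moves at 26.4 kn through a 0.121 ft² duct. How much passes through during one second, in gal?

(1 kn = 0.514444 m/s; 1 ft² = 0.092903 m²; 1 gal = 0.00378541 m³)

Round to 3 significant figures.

26.4 kn × 0.514444 = 13.5813 m/s
0.121 ft² × 0.092903 = 0.0112413 m²
V = v × A × t = 13.5813 m/s × 0.0112413 m² × 1 s = 0.152671 m³
0.152671 m³ ÷ (0.00378541 m³/gal) = 40.3314 gal

40.3 gal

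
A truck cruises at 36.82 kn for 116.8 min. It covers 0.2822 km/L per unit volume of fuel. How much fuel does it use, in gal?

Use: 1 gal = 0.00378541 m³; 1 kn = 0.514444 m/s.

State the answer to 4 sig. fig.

36.82 kn → 18.9418 m/s
116.8 min → 7008 s
d = v × t = 18.9418 × 7008 = 132744 m
0.2822 km/L → 282200 m/m³
V = d / (distance per unit fuel) = 132744 / 282200 = 0.47039 m³
In gal: 0.47039 / 0.00378541 = 124.264 gal

124.3 gal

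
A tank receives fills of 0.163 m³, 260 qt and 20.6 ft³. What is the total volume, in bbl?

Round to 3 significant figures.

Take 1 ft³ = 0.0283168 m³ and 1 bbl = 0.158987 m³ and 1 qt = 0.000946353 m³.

6.24 bbl

0.163 m³ (already m³)
260 qt × 0.000946353 = 0.246052 m³
20.6 ft³ × 0.0283168 = 0.583326 m³
Combined: 0.163 + 0.246052 + 0.583326 = 0.992378 m³
In bbl: 0.992378 / 0.158987 = 6.24188 bbl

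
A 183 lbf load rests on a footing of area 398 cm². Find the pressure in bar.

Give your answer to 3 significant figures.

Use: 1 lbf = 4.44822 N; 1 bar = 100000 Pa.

0.205 bar

183 lbf × 4.44822 → 814.024 N
398 cm² × 0.0001 → 0.0398 m²
P = F / A = 814.024 N / 0.0398 m² = 20452.9 Pa
20452.9 Pa ÷ (100000 Pa/bar) = 0.204529 bar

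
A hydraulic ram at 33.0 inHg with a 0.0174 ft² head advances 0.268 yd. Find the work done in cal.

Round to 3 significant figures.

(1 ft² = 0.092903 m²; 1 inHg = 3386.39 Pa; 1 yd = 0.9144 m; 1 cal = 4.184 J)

33.0 inHg → 111751 Pa
0.0174 ft² → 0.00161651 m²
F = P × A = 111751 × 0.00161651 = 180.647 N
0.268 yd → 0.245059 m
W = F × d = 180.647 × 0.245059 = 44.2692 J
In cal: 44.2692 / 4.184 = 10.5806 cal

10.6 cal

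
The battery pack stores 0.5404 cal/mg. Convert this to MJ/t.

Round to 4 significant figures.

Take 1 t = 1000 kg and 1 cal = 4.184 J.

2261 MJ/t

0.5404 cal/mg × 4.184 J/cal ÷ 10⁻⁶ kg/mg = 2.26103×10⁶ J/kg
2.26103×10⁶ J/kg ÷ 1000000 J/MJ × 1000 kg/t = 2261.03 MJ/t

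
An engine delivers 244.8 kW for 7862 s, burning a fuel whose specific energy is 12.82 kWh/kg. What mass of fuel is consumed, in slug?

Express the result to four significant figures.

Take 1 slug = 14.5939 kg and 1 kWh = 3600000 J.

2.857 slug

244.8 kW → 244800 W
E = P × t = 244800 × 7862 = 1.92462×10⁹ J
12.82 kWh/kg → 4.6152×10⁷ J/kg
m = E / e_s = 1.92462×10⁹ / 4.6152×10⁷ = 41.7018 kg
In slug: 41.7018 / 14.5939 = 2.85748 slug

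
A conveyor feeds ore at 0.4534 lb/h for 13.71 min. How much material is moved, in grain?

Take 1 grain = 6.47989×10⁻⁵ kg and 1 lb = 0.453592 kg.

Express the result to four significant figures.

0.4534 lb/h → 5.71274×10⁻⁵ kg/s
13.71 min → 822.6 s
m = ṁ × t = 5.71274×10⁻⁵ × 822.6 = 0.046993 kg
In grain: 0.046993 / 6.47989×10⁻⁵ = 725.213 grain

725.2 grain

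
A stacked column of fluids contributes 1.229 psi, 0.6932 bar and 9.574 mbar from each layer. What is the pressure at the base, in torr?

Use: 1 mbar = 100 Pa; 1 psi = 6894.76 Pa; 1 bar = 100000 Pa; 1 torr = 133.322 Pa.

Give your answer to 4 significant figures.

590.7 torr

1.229 psi × 6894.76 = 8473.66 Pa
0.6932 bar × 100000 = 69320 Pa
9.574 mbar × 100 = 957.4 Pa
Combined: 8473.66 + 69320 + 957.4 = 78751.1 Pa
In torr: 78751.1 / 133.322 = 590.683 torr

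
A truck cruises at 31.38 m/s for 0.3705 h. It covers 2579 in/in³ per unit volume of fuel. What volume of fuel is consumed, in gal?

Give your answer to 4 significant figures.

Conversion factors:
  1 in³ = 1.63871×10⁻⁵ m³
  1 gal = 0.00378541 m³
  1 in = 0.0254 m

0.3705 h → 1333.8 s
d = v × t = 31.38 × 1333.8 = 41854.6 m
2579 in/in³ → 3.99745×10⁶ m/m³
V = d / (distance per unit fuel) = 41854.6 / 3.99745×10⁶ = 0.0104703 m³
In gal: 0.0104703 / 0.00378541 = 2.76596 gal

2.766 gal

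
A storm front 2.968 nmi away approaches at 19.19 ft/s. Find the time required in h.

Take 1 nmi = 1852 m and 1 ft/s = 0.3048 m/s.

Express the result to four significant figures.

2.968 nmi × 1852 → 5496.74 m
19.19 ft/s × 0.3048 → 5.84911 m/s
t = d / v = 5496.74 m / 5.84911 m/s = 939.757 s
939.757 s ÷ (3600 s/h) = 0.261044 h

0.2610 h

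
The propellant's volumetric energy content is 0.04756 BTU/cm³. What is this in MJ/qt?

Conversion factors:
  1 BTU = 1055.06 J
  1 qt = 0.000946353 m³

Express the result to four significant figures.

0.04749 MJ/qt

0.04756 BTU/cm³ × 1055.06 J/BTU ÷ 10⁻⁶ m³/cm³ = 5.01787×10⁷ J/m³
5.01787×10⁷ J/m³ ÷ 1000000 J/MJ × 0.000946353 m³/qt = 0.0474868 MJ/qt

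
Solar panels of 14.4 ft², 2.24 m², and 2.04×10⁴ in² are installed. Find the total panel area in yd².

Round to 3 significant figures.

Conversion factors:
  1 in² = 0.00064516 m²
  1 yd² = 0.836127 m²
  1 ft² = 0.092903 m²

14.4 ft² × 0.092903 = 1.3378 m²
2.24 m² (already m²)
2.04×10⁴ in² × 0.00064516 = 13.1613 m²
Total: 1.3378 + 2.24 + 13.1613 = 16.7391 m²
In yd²: 16.7391 / 0.836127 = 20.0198 yd²

20.0 yd²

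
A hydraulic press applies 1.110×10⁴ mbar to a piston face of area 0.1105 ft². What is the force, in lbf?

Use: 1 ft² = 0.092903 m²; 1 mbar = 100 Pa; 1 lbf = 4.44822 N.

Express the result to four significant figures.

1.110×10⁴ mbar × 100 → 1.11×10⁶ Pa
0.1105 ft² × 0.092903 → 0.0102658 m²
F = P × A = 1.11×10⁶ Pa × 0.0102658 m² = 11395 N
11395 N ÷ (4.44822 N/lbf) = 2561.7 lbf

2562 lbf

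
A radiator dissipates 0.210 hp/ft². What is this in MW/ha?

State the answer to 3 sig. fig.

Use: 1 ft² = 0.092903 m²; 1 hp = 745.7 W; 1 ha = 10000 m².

16.9 MW/ha

0.210 hp/ft² × 745.7 W/hp ÷ 0.092903 m²/ft² = 1685.6 W/m²
1685.6 W/m² ÷ 1000000 W/MW × 10000 m²/ha = 16.856 MW/ha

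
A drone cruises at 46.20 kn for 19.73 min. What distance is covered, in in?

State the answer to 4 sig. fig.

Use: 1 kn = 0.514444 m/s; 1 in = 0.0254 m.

46.20 kn × 0.514444 → 23.7673 m/s
19.73 min × 60 → 1183.8 s
d = v × t = 23.7673 m/s × 1183.8 s = 28135.7 m
28135.7 m ÷ (0.0254 m/in) = 1.1077×10⁶ in

1.108×10⁶ in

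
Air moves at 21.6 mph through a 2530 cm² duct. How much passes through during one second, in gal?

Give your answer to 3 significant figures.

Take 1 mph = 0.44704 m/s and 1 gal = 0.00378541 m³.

645 gal

21.6 mph × 0.44704 → 9.65606 m/s
2530 cm² × 0.0001 → 0.253 m²
V = v × A × t = 9.65606 m/s × 0.253 m² × 1 s = 2.44298 m³
2.44298 m³ ÷ (0.00378541 m³/gal) = 645.367 gal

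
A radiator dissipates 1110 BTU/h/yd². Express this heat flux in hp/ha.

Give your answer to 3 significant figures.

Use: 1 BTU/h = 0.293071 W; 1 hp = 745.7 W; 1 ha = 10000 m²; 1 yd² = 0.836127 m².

5220 hp/ha

1110 BTU/h/yd² × 0.293071 W/BTU/h ÷ 0.836127 m²/yd² = 389.066 W/m²
389.066 W/m² ÷ 745.7 W/hp × 10000 m²/ha = 5217.46 hp/ha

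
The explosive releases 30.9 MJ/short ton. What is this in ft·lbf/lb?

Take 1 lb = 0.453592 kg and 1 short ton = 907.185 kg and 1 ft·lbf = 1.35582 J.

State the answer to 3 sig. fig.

30.9 MJ/short ton × 1000000 J/MJ ÷ 907.185 kg/short ton = 34061.4 J/kg
34061.4 J/kg ÷ 1.35582 J/ft·lbf × 0.453592 kg/lb = 11395.3 ft·lbf/lb

1.14×10⁴ ft·lbf/lb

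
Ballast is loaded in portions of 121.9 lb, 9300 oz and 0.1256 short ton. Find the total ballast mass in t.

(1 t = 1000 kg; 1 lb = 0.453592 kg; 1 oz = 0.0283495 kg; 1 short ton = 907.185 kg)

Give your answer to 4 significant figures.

121.9 lb × 0.453592 = 55.2929 kg
9300 oz × 0.0283495 = 263.65 kg
0.1256 short ton × 907.185 = 113.942 kg
Total: 55.2929 + 263.65 + 113.942 = 432.885 kg
In t: 432.885 / 1000 = 0.432885 t

0.4329 t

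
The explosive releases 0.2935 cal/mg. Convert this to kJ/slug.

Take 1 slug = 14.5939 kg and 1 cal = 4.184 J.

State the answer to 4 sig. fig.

0.2935 cal/mg × 4.184 J/cal ÷ 10⁻⁶ kg/mg = 1.228×10⁶ J/kg
1.228×10⁶ J/kg ÷ 1000 J/kJ × 14.5939 kg/slug = 17921.3 kJ/slug

1.792×10⁴ kJ/slug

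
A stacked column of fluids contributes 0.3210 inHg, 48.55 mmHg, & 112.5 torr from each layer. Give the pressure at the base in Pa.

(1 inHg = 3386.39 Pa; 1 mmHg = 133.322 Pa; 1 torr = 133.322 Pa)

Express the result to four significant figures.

2.256×10⁴ Pa

0.3210 inHg × 3386.39 = 1087.03 Pa
48.55 mmHg × 133.322 = 6472.78 Pa
112.5 torr × 133.322 = 14998.7 Pa
Total: 1087.03 + 6472.78 + 14998.7 = 22558.5 Pa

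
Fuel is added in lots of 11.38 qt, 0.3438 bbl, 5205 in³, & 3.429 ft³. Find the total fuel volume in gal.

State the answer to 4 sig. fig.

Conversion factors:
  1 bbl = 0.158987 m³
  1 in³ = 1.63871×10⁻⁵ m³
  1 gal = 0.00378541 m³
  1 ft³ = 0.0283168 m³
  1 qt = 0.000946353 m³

11.38 qt × 0.000946353 → 0.0107695 m³
0.3438 bbl × 0.158987 → 0.0546597 m³
5205 in³ × 1.63871×10⁻⁵ → 0.0852949 m³
3.429 ft³ × 0.0283168 → 0.0970983 m³
Combined: 0.0107695 + 0.0546597 + 0.0852949 + 0.0970983 = 0.247822 m³
In gal: 0.247822 / 0.00378541 = 65.4677 gal

65.47 gal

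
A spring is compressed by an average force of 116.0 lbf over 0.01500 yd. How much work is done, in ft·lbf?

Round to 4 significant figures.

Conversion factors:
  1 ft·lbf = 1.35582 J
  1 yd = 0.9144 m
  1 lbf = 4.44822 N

5.220 ft·lbf

116.0 lbf × 4.44822 → 515.994 N
0.01500 yd × 0.9144 → 0.013716 m
W = F × d = 515.994 N × 0.013716 m = 7.07737 J
7.07737 J ÷ (1.35582 J/ft·lbf) = 5.21999 ft·lbf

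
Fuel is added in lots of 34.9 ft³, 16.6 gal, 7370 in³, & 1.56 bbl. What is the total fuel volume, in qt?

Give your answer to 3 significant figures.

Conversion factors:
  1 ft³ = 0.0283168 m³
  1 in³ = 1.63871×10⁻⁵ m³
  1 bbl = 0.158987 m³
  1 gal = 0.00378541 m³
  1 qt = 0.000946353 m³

1500 qt

34.9 ft³ × 0.0283168 → 0.988256 m³
16.6 gal × 0.00378541 → 0.0628378 m³
7370 in³ × 1.63871×10⁻⁵ → 0.120773 m³
1.56 bbl × 0.158987 → 0.24802 m³
Total: 0.988256 + 0.0628378 + 0.120773 + 0.24802 = 1.41989 m³
In qt: 1.41989 / 0.000946353 = 1500.38 qt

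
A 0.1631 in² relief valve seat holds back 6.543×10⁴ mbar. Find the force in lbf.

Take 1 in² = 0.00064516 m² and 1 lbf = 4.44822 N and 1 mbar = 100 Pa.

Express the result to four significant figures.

6.543×10⁴ mbar × 100 → 6.543×10⁶ Pa
0.1631 in² × 0.00064516 → 1.05226×10⁻⁴ m²
F = P × A = 6.543×10⁶ Pa × 1.05226×10⁻⁴ m² = 688.494 N
688.494 N ÷ (4.44822 N/lbf) = 154.78 lbf

154.8 lbf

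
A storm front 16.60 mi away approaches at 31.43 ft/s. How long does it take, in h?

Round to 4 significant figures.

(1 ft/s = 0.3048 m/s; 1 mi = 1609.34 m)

0.7746 h

16.60 mi × 1609.34 = 26715 m
31.43 ft/s × 0.3048 = 9.57986 m/s
t = d / v = 26715 m / 9.57986 m/s = 2788.66 s
2788.66 s ÷ (3600 s/h) = 0.774628 h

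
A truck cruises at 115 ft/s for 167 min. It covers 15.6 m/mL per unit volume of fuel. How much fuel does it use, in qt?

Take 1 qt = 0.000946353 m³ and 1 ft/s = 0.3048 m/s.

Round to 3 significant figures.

115 ft/s → 35.052 m/s
167 min → 10020 s
d = v × t = 35.052 × 10020 = 351221 m
15.6 m/mL → 1.56×10⁷ m/m³
V = d / (distance per unit fuel) = 351221 / 1.56×10⁷ = 0.0225142 m³
In qt: 0.0225142 / 0.000946353 = 23.7905 qt

23.8 qt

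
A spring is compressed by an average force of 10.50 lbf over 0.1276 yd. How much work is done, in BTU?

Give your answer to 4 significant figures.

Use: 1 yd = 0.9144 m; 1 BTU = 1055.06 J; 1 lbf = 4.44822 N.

10.50 lbf × 4.44822 → 46.7063 N
0.1276 yd × 0.9144 → 0.116677 m
W = F × d = 46.7063 N × 0.116677 m = 5.44955 J
5.44955 J ÷ (1055.06 J/BTU) = 0.00516516 BTU

0.005165 BTU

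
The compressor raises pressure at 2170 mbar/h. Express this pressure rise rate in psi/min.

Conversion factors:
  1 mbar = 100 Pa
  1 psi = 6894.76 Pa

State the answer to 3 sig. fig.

0.525 psi/min

2170 mbar/h × 100 Pa/mbar ÷ 3600 s/h = 60.2778 Pa/s
60.2778 Pa/s ÷ 6894.76 Pa/psi × 60 s/min = 0.524553 psi/min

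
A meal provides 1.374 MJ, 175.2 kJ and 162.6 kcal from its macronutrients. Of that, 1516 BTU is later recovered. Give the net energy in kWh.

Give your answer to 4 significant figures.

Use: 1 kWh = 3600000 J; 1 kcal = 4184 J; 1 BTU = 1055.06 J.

1.374 MJ × 1000000 = 1.374×10⁶ J
175.2 kJ × 1000 = 175200 J
162.6 kcal × 4184 = 680318 J
1516 BTU × 1055.06 = 1.59947×10⁶ J
Net: 1.374×10⁶ + 175200 + 680318 − 1.59947×10⁶ = 630048 J
In kWh: 630048 / 3600000 = 0.175013 kWh

0.1750 kWh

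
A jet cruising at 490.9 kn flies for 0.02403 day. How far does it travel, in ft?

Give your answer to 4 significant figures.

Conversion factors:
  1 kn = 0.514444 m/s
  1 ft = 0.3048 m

490.9 kn × 0.514444 = 252.541 m/s
0.02403 day × 86400 = 2076.19 s
d = v × t = 252.541 m/s × 2076.19 s = 524323 m
524323 m ÷ (0.3048 m/ft) = 1.72022×10⁶ ft

1.720×10⁶ ft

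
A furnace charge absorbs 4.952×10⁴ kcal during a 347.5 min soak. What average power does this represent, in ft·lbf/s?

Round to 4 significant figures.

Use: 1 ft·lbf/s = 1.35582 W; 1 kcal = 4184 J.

4.952×10⁴ kcal × 4184 → 2.07192×10⁸ J
347.5 min × 60 → 20850 s
P = E / t = 2.07192×10⁸ J / 20850 s = 9937.27 W
9937.27 W ÷ (1.35582 W/ft·lbf/s) = 7329.34 ft·lbf/s

7329 ft·lbf/s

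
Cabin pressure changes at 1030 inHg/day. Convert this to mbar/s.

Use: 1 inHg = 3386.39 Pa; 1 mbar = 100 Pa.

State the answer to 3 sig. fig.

0.404 mbar/s

1030 inHg/day × 3386.39 Pa/inHg ÷ 86400 s/day = 40.3702 Pa/s
40.3702 Pa/s ÷ 100 Pa/mbar = 0.403702 mbar/s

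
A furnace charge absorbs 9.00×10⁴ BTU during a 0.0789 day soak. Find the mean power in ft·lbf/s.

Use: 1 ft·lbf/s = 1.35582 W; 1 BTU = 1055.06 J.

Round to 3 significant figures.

9.00×10⁴ BTU × 1055.06 → 9.49554×10⁷ J
0.0789 day × 86400 → 6816.96 s
P = E / t = 9.49554×10⁷ J / 6816.96 s = 13929.3 W
13929.3 W ÷ (1.35582 W/ft·lbf/s) = 10273.7 ft·lbf/s

1.03×10⁴ ft·lbf/s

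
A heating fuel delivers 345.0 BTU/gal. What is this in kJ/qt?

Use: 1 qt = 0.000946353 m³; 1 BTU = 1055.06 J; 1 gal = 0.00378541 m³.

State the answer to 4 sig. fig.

345.0 BTU/gal × 1055.06 J/BTU ÷ 0.00378541 m³/gal = 9.61575×10⁷ J/m³
9.61575×10⁷ J/m³ ÷ 1000 J/kJ × 0.000946353 m³/qt = 90.9989 kJ/qt

91.00 kJ/qt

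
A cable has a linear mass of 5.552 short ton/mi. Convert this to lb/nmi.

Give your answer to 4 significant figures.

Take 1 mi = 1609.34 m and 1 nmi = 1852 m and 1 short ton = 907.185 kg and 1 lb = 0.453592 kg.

5.552 short ton/mi × 907.185 kg/short ton ÷ 1609.34 m/mi = 3.12966 kg/m
3.12966 kg/m ÷ 0.453592 kg/lb × 1852 m/nmi = 12778.3 lb/nmi

1.278×10⁴ lb/nmi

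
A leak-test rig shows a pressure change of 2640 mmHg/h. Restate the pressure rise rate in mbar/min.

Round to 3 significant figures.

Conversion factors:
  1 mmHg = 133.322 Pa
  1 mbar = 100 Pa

2640 mmHg/h × 133.322 Pa/mmHg ÷ 3600 s/h = 97.7695 Pa/s
97.7695 Pa/s ÷ 100 Pa/mbar × 60 s/min = 58.6617 mbar/min

58.7 mbar/min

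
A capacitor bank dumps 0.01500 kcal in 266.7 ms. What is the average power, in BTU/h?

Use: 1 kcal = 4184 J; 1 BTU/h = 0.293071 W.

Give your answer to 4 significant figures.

0.01500 kcal × 4184 → 62.76 J
266.7 ms × 0.001 → 0.2667 s
P = E / t = 62.76 J / 0.2667 s = 235.321 W
235.321 W ÷ (0.293071 W/BTU/h) = 802.949 BTU/h

802.9 BTU/h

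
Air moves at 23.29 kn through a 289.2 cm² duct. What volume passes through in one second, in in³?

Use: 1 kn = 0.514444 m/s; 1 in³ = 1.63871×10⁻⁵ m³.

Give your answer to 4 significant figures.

2.114×10⁴ in³

23.29 kn × 0.514444 → 11.9814 m/s
289.2 cm² × 0.0001 → 0.02892 m²
V = v × A × t = 11.9814 m/s × 0.02892 m² × 1 s = 0.346502 m³
0.346502 m³ ÷ (1.63871×10⁻⁵ m³/in³) = 21144.8 in³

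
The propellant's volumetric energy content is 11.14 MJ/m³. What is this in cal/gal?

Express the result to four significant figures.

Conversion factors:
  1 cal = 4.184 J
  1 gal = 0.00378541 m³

11.14 MJ/m³ × 1000000 J/MJ = 1.114×10⁷ J/m³
1.114×10⁷ J/m³ ÷ 4.184 J/cal × 0.00378541 m³/gal = 10078.7 cal/gal

1.008×10⁴ cal/gal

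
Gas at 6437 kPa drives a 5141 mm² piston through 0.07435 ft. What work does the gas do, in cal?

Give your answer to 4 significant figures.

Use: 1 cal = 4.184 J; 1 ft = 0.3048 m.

179.2 cal

6437 kPa → 6.437×10⁶ Pa
5141 mm² → 0.005141 m²
F = P × A = 6.437×10⁶ × 0.005141 = 33092.6 N
0.07435 ft → 0.0226619 m
W = F × d = 33092.6 × 0.0226619 = 749.941 J
In cal: 749.941 / 4.184 = 179.24 cal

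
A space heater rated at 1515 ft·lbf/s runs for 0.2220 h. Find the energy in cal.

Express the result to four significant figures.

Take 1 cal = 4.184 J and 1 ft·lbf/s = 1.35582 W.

1515 ft·lbf/s × 1.35582 = 2054.07 W
0.2220 h × 3600 = 799.2 s
E = P × t = 2054.07 W × 799.2 s = 1.64161×10⁶ J
1.64161×10⁶ J ÷ (4.184 J/cal) = 392354 cal

3.924×10⁵ cal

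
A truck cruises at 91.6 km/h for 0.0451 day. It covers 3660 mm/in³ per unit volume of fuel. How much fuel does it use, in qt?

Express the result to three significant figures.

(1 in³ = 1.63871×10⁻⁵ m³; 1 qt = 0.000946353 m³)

469 qt

91.6 km/h → 25.4444 m/s
0.0451 day → 3896.64 s
d = v × t = 25.4444 × 3896.64 = 99147.7 m
3660 mm/in³ → 223346 m/m³
V = d / (distance per unit fuel) = 99147.7 / 223346 = 0.44392 m³
In qt: 0.44392 / 0.000946353 = 469.085 qt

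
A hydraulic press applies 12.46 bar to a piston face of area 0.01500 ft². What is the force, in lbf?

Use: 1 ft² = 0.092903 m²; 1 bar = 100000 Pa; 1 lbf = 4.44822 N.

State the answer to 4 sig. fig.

390.3 lbf

12.46 bar × 100000 → 1.246×10⁶ Pa
0.01500 ft² × 0.092903 → 0.00139354 m²
F = P × A = 1.246×10⁶ Pa × 0.00139354 m² = 1736.35 N
1736.35 N ÷ (4.44822 N/lbf) = 390.347 lbf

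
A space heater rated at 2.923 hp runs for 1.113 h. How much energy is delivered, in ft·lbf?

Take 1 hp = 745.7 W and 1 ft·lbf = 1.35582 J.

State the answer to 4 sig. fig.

6.442×10⁶ ft·lbf

2.923 hp × 745.7 = 2179.68 W
1.113 h × 3600 = 4006.8 s
E = P × t = 2179.68 W × 4006.8 s = 8.73354×10⁶ J
8.73354×10⁶ J ÷ (1.35582 J/ft·lbf) = 6.44152×10⁶ ft·lbf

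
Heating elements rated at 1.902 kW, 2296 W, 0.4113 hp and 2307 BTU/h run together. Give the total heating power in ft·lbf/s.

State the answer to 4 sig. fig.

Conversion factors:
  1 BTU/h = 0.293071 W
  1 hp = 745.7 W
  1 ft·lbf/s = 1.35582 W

1.902 kW × 1000 = 1902 W
2296 W (already W)
0.4113 hp × 745.7 = 306.706 W
2307 BTU/h × 0.293071 = 676.115 W
Total: 1902 + 2296 + 306.706 + 676.115 = 5180.82 W
In ft·lbf/s: 5180.82 / 1.35582 = 3821.17 ft·lbf/s

3821 ft·lbf/s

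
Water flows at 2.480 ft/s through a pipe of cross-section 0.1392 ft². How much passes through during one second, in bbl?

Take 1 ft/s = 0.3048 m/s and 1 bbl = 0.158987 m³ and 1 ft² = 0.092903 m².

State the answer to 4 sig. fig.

2.480 ft/s × 0.3048 → 0.755904 m/s
0.1392 ft² × 0.092903 → 0.0129321 m²
V = v × A × t = 0.755904 m/s × 0.0129321 m² × 1 s = 0.00977543 m³
0.00977543 m³ ÷ (0.158987 m³/bbl) = 0.0614857 bbl

0.06149 bbl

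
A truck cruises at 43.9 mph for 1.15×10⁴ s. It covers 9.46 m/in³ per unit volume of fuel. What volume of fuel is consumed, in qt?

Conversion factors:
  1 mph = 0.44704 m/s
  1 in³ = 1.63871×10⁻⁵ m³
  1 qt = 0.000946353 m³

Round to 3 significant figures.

413 qt

43.9 mph → 19.6251 m/s
d = v × t = 19.6251 × 11500 = 225689 m
9.46 m/in³ → 577283 m/m³
V = d / (distance per unit fuel) = 225689 / 577283 = 0.39095 m³
In qt: 0.39095 / 0.000946353 = 413.112 qt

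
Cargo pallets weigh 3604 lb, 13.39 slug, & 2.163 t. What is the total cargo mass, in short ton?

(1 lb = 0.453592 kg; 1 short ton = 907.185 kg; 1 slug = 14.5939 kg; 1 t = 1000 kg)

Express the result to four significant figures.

4.402 short ton

3604 lb × 0.453592 → 1634.75 kg
13.39 slug × 14.5939 → 195.412 kg
2.163 t × 1000 → 2163 kg
Combined: 1634.75 + 195.412 + 2163 = 3993.16 kg
In short ton: 3993.16 / 907.185 = 4.4017 short ton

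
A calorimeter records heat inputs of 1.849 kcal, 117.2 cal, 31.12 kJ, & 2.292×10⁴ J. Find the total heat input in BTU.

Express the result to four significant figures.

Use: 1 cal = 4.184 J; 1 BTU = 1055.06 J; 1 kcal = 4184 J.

59.02 BTU

1.849 kcal × 4184 = 7736.22 J
117.2 cal × 4.184 = 490.365 J
31.12 kJ × 1000 = 31120 J
2.292×10⁴ J (already J)
Total: 7736.22 + 490.365 + 31120 + 22920 = 62266.6 J
In BTU: 62266.6 / 1055.06 = 59.0171 BTU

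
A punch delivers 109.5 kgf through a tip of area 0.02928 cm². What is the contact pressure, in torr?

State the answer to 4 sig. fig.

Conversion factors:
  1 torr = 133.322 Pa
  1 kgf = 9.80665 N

2.751×10⁶ torr

109.5 kgf × 9.80665 → 1073.83 N
0.02928 cm² × 0.0001 → 2.928×10⁻⁶ m²
P = F / A = 1073.83 N / 2.928×10⁻⁶ m² = 3.66745×10⁸ Pa
3.66745×10⁸ Pa ÷ (133.322 Pa/torr) = 2.75082×10⁶ torr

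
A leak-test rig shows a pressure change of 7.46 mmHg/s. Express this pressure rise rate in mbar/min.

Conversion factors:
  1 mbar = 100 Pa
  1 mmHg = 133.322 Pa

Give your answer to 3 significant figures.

597 mbar/min

7.46 mmHg/s × 133.322 Pa/mmHg = 994.582 Pa/s
994.582 Pa/s ÷ 100 Pa/mbar × 60 s/min = 596.749 mbar/min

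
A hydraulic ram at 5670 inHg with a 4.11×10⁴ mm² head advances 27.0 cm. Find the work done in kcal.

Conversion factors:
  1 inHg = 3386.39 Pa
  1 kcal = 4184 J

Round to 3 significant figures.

50.9 kcal

5670 inHg → 1.92008×10⁷ Pa
4.11×10⁴ mm² → 0.0411 m²
F = P × A = 1.92008×10⁷ × 0.0411 = 789153 N
27.0 cm → 0.27 m
W = F × d = 789153 × 0.27 = 213071 J
In kcal: 213071 / 4184 = 50.9252 kcal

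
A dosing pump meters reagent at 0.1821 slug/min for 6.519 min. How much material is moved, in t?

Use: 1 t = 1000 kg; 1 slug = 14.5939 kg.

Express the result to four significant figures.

0.1821 slug/min → 0.0442925 kg/s
6.519 min → 391.14 s
m = ṁ × t = 0.0442925 × 391.14 = 17.3246 kg
In t: 17.3246 / 1000 = 0.0173246 t

0.01732 t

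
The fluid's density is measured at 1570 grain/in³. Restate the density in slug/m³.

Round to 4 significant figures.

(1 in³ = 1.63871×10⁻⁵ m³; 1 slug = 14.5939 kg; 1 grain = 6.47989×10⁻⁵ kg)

1570 grain/in³ × 6.47989×10⁻⁵ kg/grain ÷ 1.63871×10⁻⁵ m³/in³ = 6208.19 kg/m³
6208.19 kg/m³ ÷ 14.5939 kg/slug = 425.396 slug/m³

425.4 slug/m³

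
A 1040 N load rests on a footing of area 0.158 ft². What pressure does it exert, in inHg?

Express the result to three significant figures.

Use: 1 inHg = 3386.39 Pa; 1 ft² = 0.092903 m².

20.9 inHg

0.158 ft² × 0.092903 → 0.0146787 m²
P = F / A = 1040 N / 0.0146787 m² = 70851 Pa
70851 Pa ÷ (3386.39 Pa/inHg) = 20.9223 inHg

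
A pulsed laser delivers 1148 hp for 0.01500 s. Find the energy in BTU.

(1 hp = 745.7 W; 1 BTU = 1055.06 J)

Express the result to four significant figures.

12.17 BTU

1148 hp × 745.7 → 856064 W
E = P × t = 856064 W × 0.015 s = 12841 J
12841 J ÷ (1055.06 J/BTU) = 12.1709 BTU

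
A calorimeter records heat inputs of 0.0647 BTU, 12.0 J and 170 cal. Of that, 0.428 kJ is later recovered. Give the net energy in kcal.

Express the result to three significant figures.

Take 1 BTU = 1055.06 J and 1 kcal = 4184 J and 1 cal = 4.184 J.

0.0647 BTU × 1055.06 = 68.2624 J
12.0 J (already J)
170 cal × 4.184 = 711.28 J
0.428 kJ × 1000 = 428 J
Net: 68.2624 + 12 + 711.28 − 428 = 363.542 J
In kcal: 363.542 / 4184 = 0.0868886 kcal

0.0869 kcal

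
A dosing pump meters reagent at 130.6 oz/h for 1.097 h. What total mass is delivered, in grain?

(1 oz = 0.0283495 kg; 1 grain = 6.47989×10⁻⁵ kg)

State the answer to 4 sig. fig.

130.6 oz/h → 0.00102846 kg/s
1.097 h → 3949.2 s
m = ṁ × t = 0.00102846 × 3949.2 = 4.06159 kg
In grain: 4.06159 / 6.47989×10⁻⁵ = 62679.9 grain

6.268×10⁴ grain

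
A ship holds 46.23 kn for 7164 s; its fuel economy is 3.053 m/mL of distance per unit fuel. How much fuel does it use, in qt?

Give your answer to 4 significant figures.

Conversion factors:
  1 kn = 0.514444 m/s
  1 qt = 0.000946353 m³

46.23 kn → 23.7827 m/s
d = v × t = 23.7827 × 7164 = 170379 m
3.053 m/mL → 3.053×10⁶ m/m³
V = d / (distance per unit fuel) = 170379 / 3.053×10⁶ = 0.0558071 m³
In qt: 0.0558071 / 0.000946353 = 58.9707 qt

58.97 qt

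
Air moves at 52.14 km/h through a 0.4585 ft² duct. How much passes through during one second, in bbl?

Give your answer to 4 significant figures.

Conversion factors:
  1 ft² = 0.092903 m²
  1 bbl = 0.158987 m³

52.14 km/h × (1/3.6) → 14.4833 m/s
0.4585 ft² × 0.092903 → 0.042596 m²
V = v × A × t = 14.4833 m/s × 0.042596 m² × 1 s = 0.616931 m³
0.616931 m³ ÷ (0.158987 m³/bbl) = 3.88039 bbl

3.880 bbl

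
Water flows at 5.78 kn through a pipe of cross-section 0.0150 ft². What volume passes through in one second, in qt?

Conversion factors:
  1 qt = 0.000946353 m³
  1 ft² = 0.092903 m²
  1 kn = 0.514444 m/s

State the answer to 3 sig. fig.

4.38 qt

5.78 kn × 0.514444 → 2.97349 m/s
0.0150 ft² × 0.092903 → 0.00139354 m²
V = v × A × t = 2.97349 m/s × 0.00139354 m² × 1 s = 0.00414368 m³
0.00414368 m³ ÷ (0.000946353 m³/qt) = 4.37858 qt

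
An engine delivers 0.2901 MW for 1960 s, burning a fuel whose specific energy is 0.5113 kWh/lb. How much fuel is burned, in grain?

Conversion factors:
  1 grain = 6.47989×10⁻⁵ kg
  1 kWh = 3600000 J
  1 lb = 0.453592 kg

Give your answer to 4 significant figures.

0.2901 MW → 290100 W
E = P × t = 290100 × 1960 = 5.68596×10⁸ J
0.5113 kWh/lb → 4.05801×10⁶ J/kg
m = E / e_s = 5.68596×10⁸ / 4.05801×10⁶ = 140.117 kg
In grain: 140.117 / 6.47989×10⁻⁵ = 2.16234×10⁶ grain

2.162×10⁶ grain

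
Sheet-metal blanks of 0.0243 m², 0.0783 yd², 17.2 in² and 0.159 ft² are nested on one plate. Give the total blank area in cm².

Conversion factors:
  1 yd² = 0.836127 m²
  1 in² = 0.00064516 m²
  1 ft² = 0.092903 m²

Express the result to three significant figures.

0.0243 m² (already m²)
0.0783 yd² × 0.836127 → 0.0654687 m²
17.2 in² × 0.00064516 → 0.0110968 m²
0.159 ft² × 0.092903 → 0.0147716 m²
Sum: 0.0243 + 0.0654687 + 0.0110968 + 0.0147716 = 0.115637 m²
In cm²: 0.115637 / 0.0001 = 1156.37 cm²

1160 cm²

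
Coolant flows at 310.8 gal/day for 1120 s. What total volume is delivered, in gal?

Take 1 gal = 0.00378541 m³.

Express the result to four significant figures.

310.8 gal/day → 1.3617×10⁻⁵ m³/s
V = Q × t = 1.3617×10⁻⁵ × 1120 = 0.015251 m³
In gal: 0.015251 / 0.00378541 = 4.02889 gal

4.029 gal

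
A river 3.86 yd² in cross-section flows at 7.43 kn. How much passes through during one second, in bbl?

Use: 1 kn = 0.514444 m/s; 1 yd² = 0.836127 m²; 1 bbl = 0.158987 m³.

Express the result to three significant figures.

77.6 bbl

7.43 kn × 0.514444 → 3.82232 m/s
3.86 yd² × 0.836127 → 3.22745 m²
V = v × A × t = 3.82232 m/s × 3.22745 m² × 1 s = 12.3363 m³
12.3363 m³ ÷ (0.158987 m³/bbl) = 77.5931 bbl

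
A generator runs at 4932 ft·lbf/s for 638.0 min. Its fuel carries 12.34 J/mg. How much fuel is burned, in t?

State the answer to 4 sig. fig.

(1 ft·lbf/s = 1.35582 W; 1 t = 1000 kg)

4932 ft·lbf/s → 6686.9 W
638.0 min → 38280 s
E = P × t = 6686.9 × 38280 = 2.55975×10⁸ J
12.34 J/mg → 1.234×10⁷ J/kg
m = E / e_s = 2.55975×10⁸ / 1.234×10⁷ = 20.7435 kg
In t: 20.7435 / 1000 = 0.0207435 t

0.02074 t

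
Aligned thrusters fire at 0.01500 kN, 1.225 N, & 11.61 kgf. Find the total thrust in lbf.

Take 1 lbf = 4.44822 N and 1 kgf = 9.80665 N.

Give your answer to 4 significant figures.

0.01500 kN × 1000 → 15 N
1.225 N (already N)
11.61 kgf × 9.80665 → 113.855 N
Combined: 15 + 1.225 + 113.855 = 130.08 N
In lbf: 130.08 / 4.44822 = 29.2432 lbf

29.24 lbf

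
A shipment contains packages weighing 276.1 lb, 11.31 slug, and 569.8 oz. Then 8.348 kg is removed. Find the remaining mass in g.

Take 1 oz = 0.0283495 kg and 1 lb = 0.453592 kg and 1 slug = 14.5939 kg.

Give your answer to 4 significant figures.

276.1 lb × 0.453592 = 125.237 kg
11.31 slug × 14.5939 = 165.057 kg
569.8 oz × 0.0283495 = 16.1535 kg
8.348 kg (already kg)
Sum: 125.237 + 165.057 + 16.1535 − 8.348 = 298.1 kg
In g: 298.1 / 0.001 = 298100 g

2.981×10⁵ g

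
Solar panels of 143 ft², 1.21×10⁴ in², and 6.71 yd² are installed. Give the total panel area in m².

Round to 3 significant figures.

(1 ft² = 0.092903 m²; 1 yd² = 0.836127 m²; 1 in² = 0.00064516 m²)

26.7 m²

143 ft² × 0.092903 → 13.2851 m²
1.21×10⁴ in² × 0.00064516 → 7.80644 m²
6.71 yd² × 0.836127 → 5.61041 m²
Combined: 13.2851 + 7.80644 + 5.61041 = 26.702 m²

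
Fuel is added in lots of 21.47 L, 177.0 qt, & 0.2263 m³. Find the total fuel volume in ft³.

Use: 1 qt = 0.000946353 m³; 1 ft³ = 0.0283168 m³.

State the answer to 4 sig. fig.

14.67 ft³

21.47 L × 0.001 = 0.02147 m³
177.0 qt × 0.000946353 = 0.167504 m³
0.2263 m³ (already m³)
Sum: 0.02147 + 0.167504 + 0.2263 = 0.415274 m³
In ft³: 0.415274 / 0.0283168 = 14.6653 ft³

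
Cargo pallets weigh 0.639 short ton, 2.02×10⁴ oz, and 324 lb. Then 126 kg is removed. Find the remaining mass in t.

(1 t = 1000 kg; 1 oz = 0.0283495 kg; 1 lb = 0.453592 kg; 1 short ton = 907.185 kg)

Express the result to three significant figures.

0.639 short ton × 907.185 = 579.691 kg
2.02×10⁴ oz × 0.0283495 = 572.66 kg
324 lb × 0.453592 = 146.964 kg
126 kg (already kg)
Net: 579.691 + 572.66 + 146.964 − 126 = 1173.32 kg
In t: 1173.32 / 1000 = 1.17332 t

1.17 t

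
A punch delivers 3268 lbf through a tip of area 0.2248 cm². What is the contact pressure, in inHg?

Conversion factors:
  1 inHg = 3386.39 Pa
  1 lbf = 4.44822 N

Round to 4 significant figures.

3268 lbf × 4.44822 = 14536.8 N
0.2248 cm² × 0.0001 = 2.248×10⁻⁵ m²
P = F / A = 14536.8 N / 2.248×10⁻⁵ m² = 6.46655×10⁸ Pa
6.46655×10⁸ Pa ÷ (3386.39 Pa/inHg) = 190957 inHg

1.910×10⁵ inHg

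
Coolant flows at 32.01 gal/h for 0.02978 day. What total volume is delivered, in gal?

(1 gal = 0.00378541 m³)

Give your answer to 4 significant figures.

22.88 gal

32.01 gal/h → 3.36586×10⁻⁵ m³/s
0.02978 day → 2572.99 s
V = Q × t = 3.36586×10⁻⁵ × 2572.99 = 0.0866032 m³
In gal: 0.0866032 / 0.00378541 = 22.8782 gal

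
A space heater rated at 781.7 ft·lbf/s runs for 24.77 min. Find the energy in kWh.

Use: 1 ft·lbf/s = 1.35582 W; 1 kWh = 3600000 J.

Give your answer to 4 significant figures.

0.4375 kWh

781.7 ft·lbf/s × 1.35582 → 1059.84 W
24.77 min × 60 → 1486.2 s
E = P × t = 1059.84 W × 1486.2 s = 1.57513×10⁶ J
1.57513×10⁶ J ÷ (3600000 J/kWh) = 0.437536 kWh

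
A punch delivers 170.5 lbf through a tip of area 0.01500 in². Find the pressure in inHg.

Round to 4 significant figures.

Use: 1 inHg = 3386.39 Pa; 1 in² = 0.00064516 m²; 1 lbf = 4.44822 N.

2.314×10⁴ inHg

170.5 lbf × 4.44822 → 758.422 N
0.01500 in² × 0.00064516 → 9.6774×10⁻⁶ m²
P = F / A = 758.422 N / 9.6774×10⁻⁶ m² = 7.83704×10⁷ Pa
7.83704×10⁷ Pa ÷ (3386.39 Pa/inHg) = 23142.8 inHg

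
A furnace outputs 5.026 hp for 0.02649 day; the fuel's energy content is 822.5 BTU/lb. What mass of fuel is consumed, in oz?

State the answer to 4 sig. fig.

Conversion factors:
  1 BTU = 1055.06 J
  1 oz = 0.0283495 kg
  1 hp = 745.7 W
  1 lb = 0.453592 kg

158.2 oz

5.026 hp → 3747.89 W
0.02649 day → 2288.74 s
E = P × t = 3747.89 × 2288.74 = 8.57795×10⁶ J
822.5 BTU/lb → 1.91314×10⁶ J/kg
m = E / e_s = 8.57795×10⁶ / 1.91314×10⁶ = 4.4837 kg
In oz: 4.4837 / 0.0283495 = 158.158 oz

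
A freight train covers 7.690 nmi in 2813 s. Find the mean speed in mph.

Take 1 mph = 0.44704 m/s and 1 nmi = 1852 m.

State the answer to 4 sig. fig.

11.33 mph

7.690 nmi × 1852 = 14241.9 m
v = d / t = 14241.9 m / 2813 s = 5.06289 m/s
5.06289 m/s ÷ (0.44704 m/s/mph) = 11.3254 mph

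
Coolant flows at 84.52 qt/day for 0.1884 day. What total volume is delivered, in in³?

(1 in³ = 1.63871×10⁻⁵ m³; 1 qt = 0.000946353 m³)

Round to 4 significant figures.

84.52 qt/day → 9.25761×10⁻⁷ m³/s
0.1884 day → 16277.8 s
V = Q × t = 9.25761×10⁻⁷ × 16277.8 = 0.0150694 m³
In in³: 0.0150694 / 1.63871×10⁻⁵ = 919.589 in³

919.6 in³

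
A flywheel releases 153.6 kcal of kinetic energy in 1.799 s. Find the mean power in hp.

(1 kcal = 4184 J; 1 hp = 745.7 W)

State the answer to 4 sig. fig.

153.6 kcal × 4184 = 642662 J
P = E / t = 642662 J / 1.799 s = 357233 W
357233 W ÷ (745.7 W/hp) = 479.057 hp

479.1 hp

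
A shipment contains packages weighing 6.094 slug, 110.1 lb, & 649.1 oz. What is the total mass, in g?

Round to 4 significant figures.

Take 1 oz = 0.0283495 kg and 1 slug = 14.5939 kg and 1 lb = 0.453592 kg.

1.573×10⁵ g

6.094 slug × 14.5939 = 88.9352 kg
110.1 lb × 0.453592 = 49.9405 kg
649.1 oz × 0.0283495 = 18.4017 kg
Sum: 88.9352 + 49.9405 + 18.4017 = 157.277 kg
In g: 157.277 / 0.001 = 157277 g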